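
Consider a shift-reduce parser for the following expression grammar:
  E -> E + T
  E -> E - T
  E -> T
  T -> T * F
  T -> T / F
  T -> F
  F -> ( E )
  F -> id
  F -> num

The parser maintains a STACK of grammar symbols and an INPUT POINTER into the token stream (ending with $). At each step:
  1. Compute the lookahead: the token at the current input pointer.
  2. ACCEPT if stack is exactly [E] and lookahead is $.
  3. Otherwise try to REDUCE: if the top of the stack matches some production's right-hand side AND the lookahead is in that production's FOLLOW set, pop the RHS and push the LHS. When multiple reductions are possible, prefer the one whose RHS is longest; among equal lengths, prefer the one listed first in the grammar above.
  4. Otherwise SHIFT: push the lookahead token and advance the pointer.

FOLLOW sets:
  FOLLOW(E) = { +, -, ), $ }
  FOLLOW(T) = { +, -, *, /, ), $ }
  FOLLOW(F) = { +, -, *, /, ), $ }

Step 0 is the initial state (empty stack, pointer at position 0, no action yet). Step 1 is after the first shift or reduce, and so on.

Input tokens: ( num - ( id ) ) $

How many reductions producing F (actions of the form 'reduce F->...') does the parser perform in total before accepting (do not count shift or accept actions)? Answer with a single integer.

Answer: 4

Derivation:
Step 1: shift (. Stack=[(] ptr=1 lookahead=num remaining=[num - ( id ) ) $]
Step 2: shift num. Stack=[( num] ptr=2 lookahead=- remaining=[- ( id ) ) $]
Step 3: reduce F->num. Stack=[( F] ptr=2 lookahead=- remaining=[- ( id ) ) $]
Step 4: reduce T->F. Stack=[( T] ptr=2 lookahead=- remaining=[- ( id ) ) $]
Step 5: reduce E->T. Stack=[( E] ptr=2 lookahead=- remaining=[- ( id ) ) $]
Step 6: shift -. Stack=[( E -] ptr=3 lookahead=( remaining=[( id ) ) $]
Step 7: shift (. Stack=[( E - (] ptr=4 lookahead=id remaining=[id ) ) $]
Step 8: shift id. Stack=[( E - ( id] ptr=5 lookahead=) remaining=[) ) $]
Step 9: reduce F->id. Stack=[( E - ( F] ptr=5 lookahead=) remaining=[) ) $]
Step 10: reduce T->F. Stack=[( E - ( T] ptr=5 lookahead=) remaining=[) ) $]
Step 11: reduce E->T. Stack=[( E - ( E] ptr=5 lookahead=) remaining=[) ) $]
Step 12: shift ). Stack=[( E - ( E )] ptr=6 lookahead=) remaining=[) $]
Step 13: reduce F->( E ). Stack=[( E - F] ptr=6 lookahead=) remaining=[) $]
Step 14: reduce T->F. Stack=[( E - T] ptr=6 lookahead=) remaining=[) $]
Step 15: reduce E->E - T. Stack=[( E] ptr=6 lookahead=) remaining=[) $]
Step 16: shift ). Stack=[( E )] ptr=7 lookahead=$ remaining=[$]
Step 17: reduce F->( E ). Stack=[F] ptr=7 lookahead=$ remaining=[$]
Step 18: reduce T->F. Stack=[T] ptr=7 lookahead=$ remaining=[$]
Step 19: reduce E->T. Stack=[E] ptr=7 lookahead=$ remaining=[$]
Step 20: accept. Stack=[E] ptr=7 lookahead=$ remaining=[$]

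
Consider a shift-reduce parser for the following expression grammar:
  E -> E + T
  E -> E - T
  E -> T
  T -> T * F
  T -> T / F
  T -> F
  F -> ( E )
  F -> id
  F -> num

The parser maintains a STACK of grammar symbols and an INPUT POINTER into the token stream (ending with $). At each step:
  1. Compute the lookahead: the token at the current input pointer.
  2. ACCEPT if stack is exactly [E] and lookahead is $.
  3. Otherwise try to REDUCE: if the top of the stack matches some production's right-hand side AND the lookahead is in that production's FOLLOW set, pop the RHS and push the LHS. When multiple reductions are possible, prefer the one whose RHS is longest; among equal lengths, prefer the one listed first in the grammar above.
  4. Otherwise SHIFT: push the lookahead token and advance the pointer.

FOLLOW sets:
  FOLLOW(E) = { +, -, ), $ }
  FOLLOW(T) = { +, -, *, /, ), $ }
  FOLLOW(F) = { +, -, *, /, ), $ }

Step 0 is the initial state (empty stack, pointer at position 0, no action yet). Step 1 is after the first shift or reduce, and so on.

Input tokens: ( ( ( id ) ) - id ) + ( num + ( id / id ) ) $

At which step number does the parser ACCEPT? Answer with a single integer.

Step 1: shift (. Stack=[(] ptr=1 lookahead=( remaining=[( ( id ) ) - id ) + ( num + ( id / id ) ) $]
Step 2: shift (. Stack=[( (] ptr=2 lookahead=( remaining=[( id ) ) - id ) + ( num + ( id / id ) ) $]
Step 3: shift (. Stack=[( ( (] ptr=3 lookahead=id remaining=[id ) ) - id ) + ( num + ( id / id ) ) $]
Step 4: shift id. Stack=[( ( ( id] ptr=4 lookahead=) remaining=[) ) - id ) + ( num + ( id / id ) ) $]
Step 5: reduce F->id. Stack=[( ( ( F] ptr=4 lookahead=) remaining=[) ) - id ) + ( num + ( id / id ) ) $]
Step 6: reduce T->F. Stack=[( ( ( T] ptr=4 lookahead=) remaining=[) ) - id ) + ( num + ( id / id ) ) $]
Step 7: reduce E->T. Stack=[( ( ( E] ptr=4 lookahead=) remaining=[) ) - id ) + ( num + ( id / id ) ) $]
Step 8: shift ). Stack=[( ( ( E )] ptr=5 lookahead=) remaining=[) - id ) + ( num + ( id / id ) ) $]
Step 9: reduce F->( E ). Stack=[( ( F] ptr=5 lookahead=) remaining=[) - id ) + ( num + ( id / id ) ) $]
Step 10: reduce T->F. Stack=[( ( T] ptr=5 lookahead=) remaining=[) - id ) + ( num + ( id / id ) ) $]
Step 11: reduce E->T. Stack=[( ( E] ptr=5 lookahead=) remaining=[) - id ) + ( num + ( id / id ) ) $]
Step 12: shift ). Stack=[( ( E )] ptr=6 lookahead=- remaining=[- id ) + ( num + ( id / id ) ) $]
Step 13: reduce F->( E ). Stack=[( F] ptr=6 lookahead=- remaining=[- id ) + ( num + ( id / id ) ) $]
Step 14: reduce T->F. Stack=[( T] ptr=6 lookahead=- remaining=[- id ) + ( num + ( id / id ) ) $]
Step 15: reduce E->T. Stack=[( E] ptr=6 lookahead=- remaining=[- id ) + ( num + ( id / id ) ) $]
Step 16: shift -. Stack=[( E -] ptr=7 lookahead=id remaining=[id ) + ( num + ( id / id ) ) $]
Step 17: shift id. Stack=[( E - id] ptr=8 lookahead=) remaining=[) + ( num + ( id / id ) ) $]
Step 18: reduce F->id. Stack=[( E - F] ptr=8 lookahead=) remaining=[) + ( num + ( id / id ) ) $]
Step 19: reduce T->F. Stack=[( E - T] ptr=8 lookahead=) remaining=[) + ( num + ( id / id ) ) $]
Step 20: reduce E->E - T. Stack=[( E] ptr=8 lookahead=) remaining=[) + ( num + ( id / id ) ) $]
Step 21: shift ). Stack=[( E )] ptr=9 lookahead=+ remaining=[+ ( num + ( id / id ) ) $]
Step 22: reduce F->( E ). Stack=[F] ptr=9 lookahead=+ remaining=[+ ( num + ( id / id ) ) $]
Step 23: reduce T->F. Stack=[T] ptr=9 lookahead=+ remaining=[+ ( num + ( id / id ) ) $]
Step 24: reduce E->T. Stack=[E] ptr=9 lookahead=+ remaining=[+ ( num + ( id / id ) ) $]
Step 25: shift +. Stack=[E +] ptr=10 lookahead=( remaining=[( num + ( id / id ) ) $]
Step 26: shift (. Stack=[E + (] ptr=11 lookahead=num remaining=[num + ( id / id ) ) $]
Step 27: shift num. Stack=[E + ( num] ptr=12 lookahead=+ remaining=[+ ( id / id ) ) $]
Step 28: reduce F->num. Stack=[E + ( F] ptr=12 lookahead=+ remaining=[+ ( id / id ) ) $]
Step 29: reduce T->F. Stack=[E + ( T] ptr=12 lookahead=+ remaining=[+ ( id / id ) ) $]
Step 30: reduce E->T. Stack=[E + ( E] ptr=12 lookahead=+ remaining=[+ ( id / id ) ) $]
Step 31: shift +. Stack=[E + ( E +] ptr=13 lookahead=( remaining=[( id / id ) ) $]
Step 32: shift (. Stack=[E + ( E + (] ptr=14 lookahead=id remaining=[id / id ) ) $]
Step 33: shift id. Stack=[E + ( E + ( id] ptr=15 lookahead=/ remaining=[/ id ) ) $]
Step 34: reduce F->id. Stack=[E + ( E + ( F] ptr=15 lookahead=/ remaining=[/ id ) ) $]
Step 35: reduce T->F. Stack=[E + ( E + ( T] ptr=15 lookahead=/ remaining=[/ id ) ) $]
Step 36: shift /. Stack=[E + ( E + ( T /] ptr=16 lookahead=id remaining=[id ) ) $]
Step 37: shift id. Stack=[E + ( E + ( T / id] ptr=17 lookahead=) remaining=[) ) $]
Step 38: reduce F->id. Stack=[E + ( E + ( T / F] ptr=17 lookahead=) remaining=[) ) $]
Step 39: reduce T->T / F. Stack=[E + ( E + ( T] ptr=17 lookahead=) remaining=[) ) $]
Step 40: reduce E->T. Stack=[E + ( E + ( E] ptr=17 lookahead=) remaining=[) ) $]
Step 41: shift ). Stack=[E + ( E + ( E )] ptr=18 lookahead=) remaining=[) $]
Step 42: reduce F->( E ). Stack=[E + ( E + F] ptr=18 lookahead=) remaining=[) $]
Step 43: reduce T->F. Stack=[E + ( E + T] ptr=18 lookahead=) remaining=[) $]
Step 44: reduce E->E + T. Stack=[E + ( E] ptr=18 lookahead=) remaining=[) $]
Step 45: shift ). Stack=[E + ( E )] ptr=19 lookahead=$ remaining=[$]
Step 46: reduce F->( E ). Stack=[E + F] ptr=19 lookahead=$ remaining=[$]
Step 47: reduce T->F. Stack=[E + T] ptr=19 lookahead=$ remaining=[$]
Step 48: reduce E->E + T. Stack=[E] ptr=19 lookahead=$ remaining=[$]
Step 49: accept. Stack=[E] ptr=19 lookahead=$ remaining=[$]

Answer: 49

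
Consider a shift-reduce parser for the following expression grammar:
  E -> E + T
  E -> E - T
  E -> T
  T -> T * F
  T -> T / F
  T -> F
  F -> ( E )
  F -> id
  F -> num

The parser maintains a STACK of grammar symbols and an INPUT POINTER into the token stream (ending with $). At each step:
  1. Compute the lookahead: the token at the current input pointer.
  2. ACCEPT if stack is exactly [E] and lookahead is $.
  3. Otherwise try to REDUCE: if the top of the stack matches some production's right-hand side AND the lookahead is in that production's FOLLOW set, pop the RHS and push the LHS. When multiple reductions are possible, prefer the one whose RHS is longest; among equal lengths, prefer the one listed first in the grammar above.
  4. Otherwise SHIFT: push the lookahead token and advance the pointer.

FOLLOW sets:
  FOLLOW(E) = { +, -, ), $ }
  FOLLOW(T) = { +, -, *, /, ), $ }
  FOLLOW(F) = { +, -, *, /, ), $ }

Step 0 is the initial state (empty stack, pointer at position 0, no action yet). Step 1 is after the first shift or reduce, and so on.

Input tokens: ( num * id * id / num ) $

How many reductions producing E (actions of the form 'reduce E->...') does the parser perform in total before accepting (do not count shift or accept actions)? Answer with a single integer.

Step 1: shift (. Stack=[(] ptr=1 lookahead=num remaining=[num * id * id / num ) $]
Step 2: shift num. Stack=[( num] ptr=2 lookahead=* remaining=[* id * id / num ) $]
Step 3: reduce F->num. Stack=[( F] ptr=2 lookahead=* remaining=[* id * id / num ) $]
Step 4: reduce T->F. Stack=[( T] ptr=2 lookahead=* remaining=[* id * id / num ) $]
Step 5: shift *. Stack=[( T *] ptr=3 lookahead=id remaining=[id * id / num ) $]
Step 6: shift id. Stack=[( T * id] ptr=4 lookahead=* remaining=[* id / num ) $]
Step 7: reduce F->id. Stack=[( T * F] ptr=4 lookahead=* remaining=[* id / num ) $]
Step 8: reduce T->T * F. Stack=[( T] ptr=4 lookahead=* remaining=[* id / num ) $]
Step 9: shift *. Stack=[( T *] ptr=5 lookahead=id remaining=[id / num ) $]
Step 10: shift id. Stack=[( T * id] ptr=6 lookahead=/ remaining=[/ num ) $]
Step 11: reduce F->id. Stack=[( T * F] ptr=6 lookahead=/ remaining=[/ num ) $]
Step 12: reduce T->T * F. Stack=[( T] ptr=6 lookahead=/ remaining=[/ num ) $]
Step 13: shift /. Stack=[( T /] ptr=7 lookahead=num remaining=[num ) $]
Step 14: shift num. Stack=[( T / num] ptr=8 lookahead=) remaining=[) $]
Step 15: reduce F->num. Stack=[( T / F] ptr=8 lookahead=) remaining=[) $]
Step 16: reduce T->T / F. Stack=[( T] ptr=8 lookahead=) remaining=[) $]
Step 17: reduce E->T. Stack=[( E] ptr=8 lookahead=) remaining=[) $]
Step 18: shift ). Stack=[( E )] ptr=9 lookahead=$ remaining=[$]
Step 19: reduce F->( E ). Stack=[F] ptr=9 lookahead=$ remaining=[$]
Step 20: reduce T->F. Stack=[T] ptr=9 lookahead=$ remaining=[$]
Step 21: reduce E->T. Stack=[E] ptr=9 lookahead=$ remaining=[$]
Step 22: accept. Stack=[E] ptr=9 lookahead=$ remaining=[$]

Answer: 2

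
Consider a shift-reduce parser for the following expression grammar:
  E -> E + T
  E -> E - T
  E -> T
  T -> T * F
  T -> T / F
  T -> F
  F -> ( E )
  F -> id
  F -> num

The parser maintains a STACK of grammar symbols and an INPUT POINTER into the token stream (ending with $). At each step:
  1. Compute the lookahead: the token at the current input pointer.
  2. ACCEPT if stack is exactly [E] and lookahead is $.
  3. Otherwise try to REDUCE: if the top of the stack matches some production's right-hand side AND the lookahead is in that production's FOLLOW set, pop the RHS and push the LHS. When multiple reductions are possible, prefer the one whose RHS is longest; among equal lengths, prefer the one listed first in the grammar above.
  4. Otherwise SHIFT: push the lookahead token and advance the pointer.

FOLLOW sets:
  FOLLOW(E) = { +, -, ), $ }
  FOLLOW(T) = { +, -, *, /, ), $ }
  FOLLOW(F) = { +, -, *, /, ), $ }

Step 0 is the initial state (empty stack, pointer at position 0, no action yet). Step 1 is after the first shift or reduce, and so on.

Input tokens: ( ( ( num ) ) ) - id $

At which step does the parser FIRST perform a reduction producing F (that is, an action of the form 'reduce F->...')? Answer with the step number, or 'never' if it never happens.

Answer: 5

Derivation:
Step 1: shift (. Stack=[(] ptr=1 lookahead=( remaining=[( ( num ) ) ) - id $]
Step 2: shift (. Stack=[( (] ptr=2 lookahead=( remaining=[( num ) ) ) - id $]
Step 3: shift (. Stack=[( ( (] ptr=3 lookahead=num remaining=[num ) ) ) - id $]
Step 4: shift num. Stack=[( ( ( num] ptr=4 lookahead=) remaining=[) ) ) - id $]
Step 5: reduce F->num. Stack=[( ( ( F] ptr=4 lookahead=) remaining=[) ) ) - id $]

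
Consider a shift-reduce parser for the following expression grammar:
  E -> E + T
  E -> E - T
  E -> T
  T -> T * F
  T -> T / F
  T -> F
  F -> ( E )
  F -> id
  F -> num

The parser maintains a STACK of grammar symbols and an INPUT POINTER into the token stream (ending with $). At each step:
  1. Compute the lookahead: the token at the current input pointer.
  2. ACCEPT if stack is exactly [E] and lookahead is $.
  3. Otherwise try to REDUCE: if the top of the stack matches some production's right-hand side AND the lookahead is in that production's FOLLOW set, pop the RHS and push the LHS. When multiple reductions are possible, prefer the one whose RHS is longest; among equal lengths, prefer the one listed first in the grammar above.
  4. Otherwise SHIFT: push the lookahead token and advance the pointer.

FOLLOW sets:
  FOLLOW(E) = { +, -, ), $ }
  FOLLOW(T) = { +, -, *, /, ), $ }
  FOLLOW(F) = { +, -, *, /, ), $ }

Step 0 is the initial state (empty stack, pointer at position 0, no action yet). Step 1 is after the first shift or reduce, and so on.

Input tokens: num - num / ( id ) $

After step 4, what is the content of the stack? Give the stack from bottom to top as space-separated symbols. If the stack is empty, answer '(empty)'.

Answer: E

Derivation:
Step 1: shift num. Stack=[num] ptr=1 lookahead=- remaining=[- num / ( id ) $]
Step 2: reduce F->num. Stack=[F] ptr=1 lookahead=- remaining=[- num / ( id ) $]
Step 3: reduce T->F. Stack=[T] ptr=1 lookahead=- remaining=[- num / ( id ) $]
Step 4: reduce E->T. Stack=[E] ptr=1 lookahead=- remaining=[- num / ( id ) $]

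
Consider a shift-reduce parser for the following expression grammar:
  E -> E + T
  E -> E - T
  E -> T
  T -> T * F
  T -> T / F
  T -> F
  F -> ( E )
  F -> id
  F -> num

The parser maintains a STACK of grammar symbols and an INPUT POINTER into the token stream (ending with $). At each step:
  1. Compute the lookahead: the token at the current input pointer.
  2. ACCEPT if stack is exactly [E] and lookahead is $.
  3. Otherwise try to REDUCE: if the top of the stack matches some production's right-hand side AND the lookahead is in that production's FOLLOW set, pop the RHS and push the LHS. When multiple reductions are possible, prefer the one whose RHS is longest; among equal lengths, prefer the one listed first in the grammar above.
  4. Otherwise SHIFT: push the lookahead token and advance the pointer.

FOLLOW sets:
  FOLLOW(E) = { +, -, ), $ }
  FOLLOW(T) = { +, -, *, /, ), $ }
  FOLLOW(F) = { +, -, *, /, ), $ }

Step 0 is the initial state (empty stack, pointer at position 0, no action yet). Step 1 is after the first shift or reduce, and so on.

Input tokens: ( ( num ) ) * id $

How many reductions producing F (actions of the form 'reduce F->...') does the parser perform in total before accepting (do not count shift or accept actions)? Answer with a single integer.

Step 1: shift (. Stack=[(] ptr=1 lookahead=( remaining=[( num ) ) * id $]
Step 2: shift (. Stack=[( (] ptr=2 lookahead=num remaining=[num ) ) * id $]
Step 3: shift num. Stack=[( ( num] ptr=3 lookahead=) remaining=[) ) * id $]
Step 4: reduce F->num. Stack=[( ( F] ptr=3 lookahead=) remaining=[) ) * id $]
Step 5: reduce T->F. Stack=[( ( T] ptr=3 lookahead=) remaining=[) ) * id $]
Step 6: reduce E->T. Stack=[( ( E] ptr=3 lookahead=) remaining=[) ) * id $]
Step 7: shift ). Stack=[( ( E )] ptr=4 lookahead=) remaining=[) * id $]
Step 8: reduce F->( E ). Stack=[( F] ptr=4 lookahead=) remaining=[) * id $]
Step 9: reduce T->F. Stack=[( T] ptr=4 lookahead=) remaining=[) * id $]
Step 10: reduce E->T. Stack=[( E] ptr=4 lookahead=) remaining=[) * id $]
Step 11: shift ). Stack=[( E )] ptr=5 lookahead=* remaining=[* id $]
Step 12: reduce F->( E ). Stack=[F] ptr=5 lookahead=* remaining=[* id $]
Step 13: reduce T->F. Stack=[T] ptr=5 lookahead=* remaining=[* id $]
Step 14: shift *. Stack=[T *] ptr=6 lookahead=id remaining=[id $]
Step 15: shift id. Stack=[T * id] ptr=7 lookahead=$ remaining=[$]
Step 16: reduce F->id. Stack=[T * F] ptr=7 lookahead=$ remaining=[$]
Step 17: reduce T->T * F. Stack=[T] ptr=7 lookahead=$ remaining=[$]
Step 18: reduce E->T. Stack=[E] ptr=7 lookahead=$ remaining=[$]
Step 19: accept. Stack=[E] ptr=7 lookahead=$ remaining=[$]

Answer: 4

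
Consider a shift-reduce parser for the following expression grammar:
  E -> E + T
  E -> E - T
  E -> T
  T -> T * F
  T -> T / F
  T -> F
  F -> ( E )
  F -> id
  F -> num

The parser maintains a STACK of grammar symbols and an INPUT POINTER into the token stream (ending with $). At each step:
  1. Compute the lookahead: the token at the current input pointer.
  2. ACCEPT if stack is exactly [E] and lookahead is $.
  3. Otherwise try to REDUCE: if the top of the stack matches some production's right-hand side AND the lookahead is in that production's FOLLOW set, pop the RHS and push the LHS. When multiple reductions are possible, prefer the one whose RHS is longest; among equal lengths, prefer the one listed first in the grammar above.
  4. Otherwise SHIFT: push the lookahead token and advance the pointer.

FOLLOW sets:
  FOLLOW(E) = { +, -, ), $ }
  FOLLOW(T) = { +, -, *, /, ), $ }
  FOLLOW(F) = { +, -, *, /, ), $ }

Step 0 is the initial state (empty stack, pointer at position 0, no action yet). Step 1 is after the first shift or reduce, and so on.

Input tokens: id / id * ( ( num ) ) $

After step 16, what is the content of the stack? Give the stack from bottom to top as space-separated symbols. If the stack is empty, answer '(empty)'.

Answer: T * ( F

Derivation:
Step 1: shift id. Stack=[id] ptr=1 lookahead=/ remaining=[/ id * ( ( num ) ) $]
Step 2: reduce F->id. Stack=[F] ptr=1 lookahead=/ remaining=[/ id * ( ( num ) ) $]
Step 3: reduce T->F. Stack=[T] ptr=1 lookahead=/ remaining=[/ id * ( ( num ) ) $]
Step 4: shift /. Stack=[T /] ptr=2 lookahead=id remaining=[id * ( ( num ) ) $]
Step 5: shift id. Stack=[T / id] ptr=3 lookahead=* remaining=[* ( ( num ) ) $]
Step 6: reduce F->id. Stack=[T / F] ptr=3 lookahead=* remaining=[* ( ( num ) ) $]
Step 7: reduce T->T / F. Stack=[T] ptr=3 lookahead=* remaining=[* ( ( num ) ) $]
Step 8: shift *. Stack=[T *] ptr=4 lookahead=( remaining=[( ( num ) ) $]
Step 9: shift (. Stack=[T * (] ptr=5 lookahead=( remaining=[( num ) ) $]
Step 10: shift (. Stack=[T * ( (] ptr=6 lookahead=num remaining=[num ) ) $]
Step 11: shift num. Stack=[T * ( ( num] ptr=7 lookahead=) remaining=[) ) $]
Step 12: reduce F->num. Stack=[T * ( ( F] ptr=7 lookahead=) remaining=[) ) $]
Step 13: reduce T->F. Stack=[T * ( ( T] ptr=7 lookahead=) remaining=[) ) $]
Step 14: reduce E->T. Stack=[T * ( ( E] ptr=7 lookahead=) remaining=[) ) $]
Step 15: shift ). Stack=[T * ( ( E )] ptr=8 lookahead=) remaining=[) $]
Step 16: reduce F->( E ). Stack=[T * ( F] ptr=8 lookahead=) remaining=[) $]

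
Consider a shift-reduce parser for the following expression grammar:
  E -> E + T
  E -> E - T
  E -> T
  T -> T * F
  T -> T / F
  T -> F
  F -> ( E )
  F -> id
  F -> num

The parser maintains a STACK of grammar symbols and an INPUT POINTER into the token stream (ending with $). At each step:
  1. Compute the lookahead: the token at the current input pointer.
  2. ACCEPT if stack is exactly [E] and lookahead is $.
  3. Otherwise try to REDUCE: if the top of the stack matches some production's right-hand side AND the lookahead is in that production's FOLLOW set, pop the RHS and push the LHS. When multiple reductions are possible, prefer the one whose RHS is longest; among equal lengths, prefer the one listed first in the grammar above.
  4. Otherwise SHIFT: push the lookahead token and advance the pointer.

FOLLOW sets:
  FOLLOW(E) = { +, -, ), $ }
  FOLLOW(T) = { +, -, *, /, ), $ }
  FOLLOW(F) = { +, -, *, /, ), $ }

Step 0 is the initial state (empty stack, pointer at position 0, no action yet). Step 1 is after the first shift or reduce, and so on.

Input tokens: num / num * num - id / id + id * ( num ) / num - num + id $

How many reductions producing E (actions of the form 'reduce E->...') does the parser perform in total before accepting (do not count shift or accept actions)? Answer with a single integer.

Step 1: shift num. Stack=[num] ptr=1 lookahead=/ remaining=[/ num * num - id / id + id * ( num ) / num - num + id $]
Step 2: reduce F->num. Stack=[F] ptr=1 lookahead=/ remaining=[/ num * num - id / id + id * ( num ) / num - num + id $]
Step 3: reduce T->F. Stack=[T] ptr=1 lookahead=/ remaining=[/ num * num - id / id + id * ( num ) / num - num + id $]
Step 4: shift /. Stack=[T /] ptr=2 lookahead=num remaining=[num * num - id / id + id * ( num ) / num - num + id $]
Step 5: shift num. Stack=[T / num] ptr=3 lookahead=* remaining=[* num - id / id + id * ( num ) / num - num + id $]
Step 6: reduce F->num. Stack=[T / F] ptr=3 lookahead=* remaining=[* num - id / id + id * ( num ) / num - num + id $]
Step 7: reduce T->T / F. Stack=[T] ptr=3 lookahead=* remaining=[* num - id / id + id * ( num ) / num - num + id $]
Step 8: shift *. Stack=[T *] ptr=4 lookahead=num remaining=[num - id / id + id * ( num ) / num - num + id $]
Step 9: shift num. Stack=[T * num] ptr=5 lookahead=- remaining=[- id / id + id * ( num ) / num - num + id $]
Step 10: reduce F->num. Stack=[T * F] ptr=5 lookahead=- remaining=[- id / id + id * ( num ) / num - num + id $]
Step 11: reduce T->T * F. Stack=[T] ptr=5 lookahead=- remaining=[- id / id + id * ( num ) / num - num + id $]
Step 12: reduce E->T. Stack=[E] ptr=5 lookahead=- remaining=[- id / id + id * ( num ) / num - num + id $]
Step 13: shift -. Stack=[E -] ptr=6 lookahead=id remaining=[id / id + id * ( num ) / num - num + id $]
Step 14: shift id. Stack=[E - id] ptr=7 lookahead=/ remaining=[/ id + id * ( num ) / num - num + id $]
Step 15: reduce F->id. Stack=[E - F] ptr=7 lookahead=/ remaining=[/ id + id * ( num ) / num - num + id $]
Step 16: reduce T->F. Stack=[E - T] ptr=7 lookahead=/ remaining=[/ id + id * ( num ) / num - num + id $]
Step 17: shift /. Stack=[E - T /] ptr=8 lookahead=id remaining=[id + id * ( num ) / num - num + id $]
Step 18: shift id. Stack=[E - T / id] ptr=9 lookahead=+ remaining=[+ id * ( num ) / num - num + id $]
Step 19: reduce F->id. Stack=[E - T / F] ptr=9 lookahead=+ remaining=[+ id * ( num ) / num - num + id $]
Step 20: reduce T->T / F. Stack=[E - T] ptr=9 lookahead=+ remaining=[+ id * ( num ) / num - num + id $]
Step 21: reduce E->E - T. Stack=[E] ptr=9 lookahead=+ remaining=[+ id * ( num ) / num - num + id $]
Step 22: shift +. Stack=[E +] ptr=10 lookahead=id remaining=[id * ( num ) / num - num + id $]
Step 23: shift id. Stack=[E + id] ptr=11 lookahead=* remaining=[* ( num ) / num - num + id $]
Step 24: reduce F->id. Stack=[E + F] ptr=11 lookahead=* remaining=[* ( num ) / num - num + id $]
Step 25: reduce T->F. Stack=[E + T] ptr=11 lookahead=* remaining=[* ( num ) / num - num + id $]
Step 26: shift *. Stack=[E + T *] ptr=12 lookahead=( remaining=[( num ) / num - num + id $]
Step 27: shift (. Stack=[E + T * (] ptr=13 lookahead=num remaining=[num ) / num - num + id $]
Step 28: shift num. Stack=[E + T * ( num] ptr=14 lookahead=) remaining=[) / num - num + id $]
Step 29: reduce F->num. Stack=[E + T * ( F] ptr=14 lookahead=) remaining=[) / num - num + id $]
Step 30: reduce T->F. Stack=[E + T * ( T] ptr=14 lookahead=) remaining=[) / num - num + id $]
Step 31: reduce E->T. Stack=[E + T * ( E] ptr=14 lookahead=) remaining=[) / num - num + id $]
Step 32: shift ). Stack=[E + T * ( E )] ptr=15 lookahead=/ remaining=[/ num - num + id $]
Step 33: reduce F->( E ). Stack=[E + T * F] ptr=15 lookahead=/ remaining=[/ num - num + id $]
Step 34: reduce T->T * F. Stack=[E + T] ptr=15 lookahead=/ remaining=[/ num - num + id $]
Step 35: shift /. Stack=[E + T /] ptr=16 lookahead=num remaining=[num - num + id $]
Step 36: shift num. Stack=[E + T / num] ptr=17 lookahead=- remaining=[- num + id $]
Step 37: reduce F->num. Stack=[E + T / F] ptr=17 lookahead=- remaining=[- num + id $]
Step 38: reduce T->T / F. Stack=[E + T] ptr=17 lookahead=- remaining=[- num + id $]
Step 39: reduce E->E + T. Stack=[E] ptr=17 lookahead=- remaining=[- num + id $]
Step 40: shift -. Stack=[E -] ptr=18 lookahead=num remaining=[num + id $]
Step 41: shift num. Stack=[E - num] ptr=19 lookahead=+ remaining=[+ id $]
Step 42: reduce F->num. Stack=[E - F] ptr=19 lookahead=+ remaining=[+ id $]
Step 43: reduce T->F. Stack=[E - T] ptr=19 lookahead=+ remaining=[+ id $]
Step 44: reduce E->E - T. Stack=[E] ptr=19 lookahead=+ remaining=[+ id $]
Step 45: shift +. Stack=[E +] ptr=20 lookahead=id remaining=[id $]
Step 46: shift id. Stack=[E + id] ptr=21 lookahead=$ remaining=[$]
Step 47: reduce F->id. Stack=[E + F] ptr=21 lookahead=$ remaining=[$]
Step 48: reduce T->F. Stack=[E + T] ptr=21 lookahead=$ remaining=[$]
Step 49: reduce E->E + T. Stack=[E] ptr=21 lookahead=$ remaining=[$]
Step 50: accept. Stack=[E] ptr=21 lookahead=$ remaining=[$]

Answer: 6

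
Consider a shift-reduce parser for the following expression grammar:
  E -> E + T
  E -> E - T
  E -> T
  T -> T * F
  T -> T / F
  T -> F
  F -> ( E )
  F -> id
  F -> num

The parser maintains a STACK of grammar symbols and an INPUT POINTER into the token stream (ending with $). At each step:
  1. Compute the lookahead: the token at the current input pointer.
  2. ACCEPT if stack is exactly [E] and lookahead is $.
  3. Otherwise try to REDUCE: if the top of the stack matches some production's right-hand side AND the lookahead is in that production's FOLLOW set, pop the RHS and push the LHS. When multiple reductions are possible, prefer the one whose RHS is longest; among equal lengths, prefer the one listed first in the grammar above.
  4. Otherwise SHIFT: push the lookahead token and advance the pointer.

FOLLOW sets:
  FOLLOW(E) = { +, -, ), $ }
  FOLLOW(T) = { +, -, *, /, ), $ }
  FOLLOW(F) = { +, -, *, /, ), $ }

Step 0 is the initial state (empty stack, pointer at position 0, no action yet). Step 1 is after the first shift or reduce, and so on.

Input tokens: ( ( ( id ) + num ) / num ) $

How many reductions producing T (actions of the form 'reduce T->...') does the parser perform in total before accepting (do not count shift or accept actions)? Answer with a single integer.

Step 1: shift (. Stack=[(] ptr=1 lookahead=( remaining=[( ( id ) + num ) / num ) $]
Step 2: shift (. Stack=[( (] ptr=2 lookahead=( remaining=[( id ) + num ) / num ) $]
Step 3: shift (. Stack=[( ( (] ptr=3 lookahead=id remaining=[id ) + num ) / num ) $]
Step 4: shift id. Stack=[( ( ( id] ptr=4 lookahead=) remaining=[) + num ) / num ) $]
Step 5: reduce F->id. Stack=[( ( ( F] ptr=4 lookahead=) remaining=[) + num ) / num ) $]
Step 6: reduce T->F. Stack=[( ( ( T] ptr=4 lookahead=) remaining=[) + num ) / num ) $]
Step 7: reduce E->T. Stack=[( ( ( E] ptr=4 lookahead=) remaining=[) + num ) / num ) $]
Step 8: shift ). Stack=[( ( ( E )] ptr=5 lookahead=+ remaining=[+ num ) / num ) $]
Step 9: reduce F->( E ). Stack=[( ( F] ptr=5 lookahead=+ remaining=[+ num ) / num ) $]
Step 10: reduce T->F. Stack=[( ( T] ptr=5 lookahead=+ remaining=[+ num ) / num ) $]
Step 11: reduce E->T. Stack=[( ( E] ptr=5 lookahead=+ remaining=[+ num ) / num ) $]
Step 12: shift +. Stack=[( ( E +] ptr=6 lookahead=num remaining=[num ) / num ) $]
Step 13: shift num. Stack=[( ( E + num] ptr=7 lookahead=) remaining=[) / num ) $]
Step 14: reduce F->num. Stack=[( ( E + F] ptr=7 lookahead=) remaining=[) / num ) $]
Step 15: reduce T->F. Stack=[( ( E + T] ptr=7 lookahead=) remaining=[) / num ) $]
Step 16: reduce E->E + T. Stack=[( ( E] ptr=7 lookahead=) remaining=[) / num ) $]
Step 17: shift ). Stack=[( ( E )] ptr=8 lookahead=/ remaining=[/ num ) $]
Step 18: reduce F->( E ). Stack=[( F] ptr=8 lookahead=/ remaining=[/ num ) $]
Step 19: reduce T->F. Stack=[( T] ptr=8 lookahead=/ remaining=[/ num ) $]
Step 20: shift /. Stack=[( T /] ptr=9 lookahead=num remaining=[num ) $]
Step 21: shift num. Stack=[( T / num] ptr=10 lookahead=) remaining=[) $]
Step 22: reduce F->num. Stack=[( T / F] ptr=10 lookahead=) remaining=[) $]
Step 23: reduce T->T / F. Stack=[( T] ptr=10 lookahead=) remaining=[) $]
Step 24: reduce E->T. Stack=[( E] ptr=10 lookahead=) remaining=[) $]
Step 25: shift ). Stack=[( E )] ptr=11 lookahead=$ remaining=[$]
Step 26: reduce F->( E ). Stack=[F] ptr=11 lookahead=$ remaining=[$]
Step 27: reduce T->F. Stack=[T] ptr=11 lookahead=$ remaining=[$]
Step 28: reduce E->T. Stack=[E] ptr=11 lookahead=$ remaining=[$]
Step 29: accept. Stack=[E] ptr=11 lookahead=$ remaining=[$]

Answer: 6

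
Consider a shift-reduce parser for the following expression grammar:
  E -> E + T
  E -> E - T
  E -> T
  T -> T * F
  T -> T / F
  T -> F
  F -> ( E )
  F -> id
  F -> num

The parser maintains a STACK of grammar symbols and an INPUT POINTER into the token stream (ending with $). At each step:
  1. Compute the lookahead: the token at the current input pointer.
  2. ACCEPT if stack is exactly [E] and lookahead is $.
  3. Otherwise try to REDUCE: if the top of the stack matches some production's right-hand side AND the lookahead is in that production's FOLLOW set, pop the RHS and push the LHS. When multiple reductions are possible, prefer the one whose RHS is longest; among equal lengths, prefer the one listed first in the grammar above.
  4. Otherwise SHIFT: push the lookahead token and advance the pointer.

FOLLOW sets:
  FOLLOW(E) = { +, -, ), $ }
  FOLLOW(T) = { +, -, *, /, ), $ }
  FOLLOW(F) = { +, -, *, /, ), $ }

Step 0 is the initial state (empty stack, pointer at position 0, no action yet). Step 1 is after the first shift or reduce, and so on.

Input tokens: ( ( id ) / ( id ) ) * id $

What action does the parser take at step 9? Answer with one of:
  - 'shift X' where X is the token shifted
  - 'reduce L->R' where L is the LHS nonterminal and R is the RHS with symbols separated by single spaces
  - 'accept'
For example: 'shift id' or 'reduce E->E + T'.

Answer: reduce T->F

Derivation:
Step 1: shift (. Stack=[(] ptr=1 lookahead=( remaining=[( id ) / ( id ) ) * id $]
Step 2: shift (. Stack=[( (] ptr=2 lookahead=id remaining=[id ) / ( id ) ) * id $]
Step 3: shift id. Stack=[( ( id] ptr=3 lookahead=) remaining=[) / ( id ) ) * id $]
Step 4: reduce F->id. Stack=[( ( F] ptr=3 lookahead=) remaining=[) / ( id ) ) * id $]
Step 5: reduce T->F. Stack=[( ( T] ptr=3 lookahead=) remaining=[) / ( id ) ) * id $]
Step 6: reduce E->T. Stack=[( ( E] ptr=3 lookahead=) remaining=[) / ( id ) ) * id $]
Step 7: shift ). Stack=[( ( E )] ptr=4 lookahead=/ remaining=[/ ( id ) ) * id $]
Step 8: reduce F->( E ). Stack=[( F] ptr=4 lookahead=/ remaining=[/ ( id ) ) * id $]
Step 9: reduce T->F. Stack=[( T] ptr=4 lookahead=/ remaining=[/ ( id ) ) * id $]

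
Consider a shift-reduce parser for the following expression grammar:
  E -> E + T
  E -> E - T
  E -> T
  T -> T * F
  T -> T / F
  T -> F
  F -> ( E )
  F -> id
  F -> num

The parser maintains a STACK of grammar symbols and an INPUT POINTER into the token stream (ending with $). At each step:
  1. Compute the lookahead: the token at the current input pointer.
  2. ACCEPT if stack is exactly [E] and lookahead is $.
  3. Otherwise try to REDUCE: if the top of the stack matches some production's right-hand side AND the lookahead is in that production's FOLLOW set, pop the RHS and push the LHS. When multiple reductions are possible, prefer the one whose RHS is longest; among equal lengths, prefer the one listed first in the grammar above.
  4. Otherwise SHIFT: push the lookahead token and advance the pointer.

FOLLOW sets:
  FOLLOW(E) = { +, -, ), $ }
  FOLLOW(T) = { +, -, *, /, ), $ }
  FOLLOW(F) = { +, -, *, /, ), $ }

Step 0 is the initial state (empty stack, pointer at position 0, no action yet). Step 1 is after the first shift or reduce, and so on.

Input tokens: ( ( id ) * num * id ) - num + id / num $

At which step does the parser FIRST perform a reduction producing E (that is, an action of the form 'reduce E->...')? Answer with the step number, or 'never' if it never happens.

Step 1: shift (. Stack=[(] ptr=1 lookahead=( remaining=[( id ) * num * id ) - num + id / num $]
Step 2: shift (. Stack=[( (] ptr=2 lookahead=id remaining=[id ) * num * id ) - num + id / num $]
Step 3: shift id. Stack=[( ( id] ptr=3 lookahead=) remaining=[) * num * id ) - num + id / num $]
Step 4: reduce F->id. Stack=[( ( F] ptr=3 lookahead=) remaining=[) * num * id ) - num + id / num $]
Step 5: reduce T->F. Stack=[( ( T] ptr=3 lookahead=) remaining=[) * num * id ) - num + id / num $]
Step 6: reduce E->T. Stack=[( ( E] ptr=3 lookahead=) remaining=[) * num * id ) - num + id / num $]

Answer: 6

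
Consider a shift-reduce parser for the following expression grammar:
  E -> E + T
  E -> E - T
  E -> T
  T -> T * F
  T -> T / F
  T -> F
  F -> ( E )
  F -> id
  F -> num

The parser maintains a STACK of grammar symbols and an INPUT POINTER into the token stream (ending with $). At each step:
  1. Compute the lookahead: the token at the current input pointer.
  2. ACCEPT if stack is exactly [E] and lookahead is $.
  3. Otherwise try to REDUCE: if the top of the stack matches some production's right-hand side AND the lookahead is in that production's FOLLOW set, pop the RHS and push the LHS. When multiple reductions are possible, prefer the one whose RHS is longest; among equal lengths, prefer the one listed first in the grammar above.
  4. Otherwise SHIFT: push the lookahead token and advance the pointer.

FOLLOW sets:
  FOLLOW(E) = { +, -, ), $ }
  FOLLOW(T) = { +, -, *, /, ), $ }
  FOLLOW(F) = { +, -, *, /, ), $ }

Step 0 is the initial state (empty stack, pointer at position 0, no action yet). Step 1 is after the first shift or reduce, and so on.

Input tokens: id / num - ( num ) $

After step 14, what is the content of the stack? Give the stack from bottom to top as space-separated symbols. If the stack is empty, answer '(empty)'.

Answer: E - ( E

Derivation:
Step 1: shift id. Stack=[id] ptr=1 lookahead=/ remaining=[/ num - ( num ) $]
Step 2: reduce F->id. Stack=[F] ptr=1 lookahead=/ remaining=[/ num - ( num ) $]
Step 3: reduce T->F. Stack=[T] ptr=1 lookahead=/ remaining=[/ num - ( num ) $]
Step 4: shift /. Stack=[T /] ptr=2 lookahead=num remaining=[num - ( num ) $]
Step 5: shift num. Stack=[T / num] ptr=3 lookahead=- remaining=[- ( num ) $]
Step 6: reduce F->num. Stack=[T / F] ptr=3 lookahead=- remaining=[- ( num ) $]
Step 7: reduce T->T / F. Stack=[T] ptr=3 lookahead=- remaining=[- ( num ) $]
Step 8: reduce E->T. Stack=[E] ptr=3 lookahead=- remaining=[- ( num ) $]
Step 9: shift -. Stack=[E -] ptr=4 lookahead=( remaining=[( num ) $]
Step 10: shift (. Stack=[E - (] ptr=5 lookahead=num remaining=[num ) $]
Step 11: shift num. Stack=[E - ( num] ptr=6 lookahead=) remaining=[) $]
Step 12: reduce F->num. Stack=[E - ( F] ptr=6 lookahead=) remaining=[) $]
Step 13: reduce T->F. Stack=[E - ( T] ptr=6 lookahead=) remaining=[) $]
Step 14: reduce E->T. Stack=[E - ( E] ptr=6 lookahead=) remaining=[) $]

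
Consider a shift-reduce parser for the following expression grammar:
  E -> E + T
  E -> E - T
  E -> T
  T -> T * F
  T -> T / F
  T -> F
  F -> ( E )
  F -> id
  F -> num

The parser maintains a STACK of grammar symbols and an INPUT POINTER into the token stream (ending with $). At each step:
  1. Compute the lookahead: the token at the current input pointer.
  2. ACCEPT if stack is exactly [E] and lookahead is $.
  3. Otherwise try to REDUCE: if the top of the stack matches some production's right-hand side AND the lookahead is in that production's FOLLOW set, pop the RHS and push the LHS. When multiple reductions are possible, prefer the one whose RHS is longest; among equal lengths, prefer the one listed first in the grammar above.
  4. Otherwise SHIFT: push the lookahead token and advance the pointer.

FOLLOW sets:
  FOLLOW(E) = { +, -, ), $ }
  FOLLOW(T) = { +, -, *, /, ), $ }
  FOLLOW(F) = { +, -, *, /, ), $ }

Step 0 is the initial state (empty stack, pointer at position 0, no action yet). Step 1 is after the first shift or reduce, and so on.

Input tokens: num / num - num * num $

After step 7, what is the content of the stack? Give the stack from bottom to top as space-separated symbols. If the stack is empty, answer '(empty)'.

Step 1: shift num. Stack=[num] ptr=1 lookahead=/ remaining=[/ num - num * num $]
Step 2: reduce F->num. Stack=[F] ptr=1 lookahead=/ remaining=[/ num - num * num $]
Step 3: reduce T->F. Stack=[T] ptr=1 lookahead=/ remaining=[/ num - num * num $]
Step 4: shift /. Stack=[T /] ptr=2 lookahead=num remaining=[num - num * num $]
Step 5: shift num. Stack=[T / num] ptr=3 lookahead=- remaining=[- num * num $]
Step 6: reduce F->num. Stack=[T / F] ptr=3 lookahead=- remaining=[- num * num $]
Step 7: reduce T->T / F. Stack=[T] ptr=3 lookahead=- remaining=[- num * num $]

Answer: T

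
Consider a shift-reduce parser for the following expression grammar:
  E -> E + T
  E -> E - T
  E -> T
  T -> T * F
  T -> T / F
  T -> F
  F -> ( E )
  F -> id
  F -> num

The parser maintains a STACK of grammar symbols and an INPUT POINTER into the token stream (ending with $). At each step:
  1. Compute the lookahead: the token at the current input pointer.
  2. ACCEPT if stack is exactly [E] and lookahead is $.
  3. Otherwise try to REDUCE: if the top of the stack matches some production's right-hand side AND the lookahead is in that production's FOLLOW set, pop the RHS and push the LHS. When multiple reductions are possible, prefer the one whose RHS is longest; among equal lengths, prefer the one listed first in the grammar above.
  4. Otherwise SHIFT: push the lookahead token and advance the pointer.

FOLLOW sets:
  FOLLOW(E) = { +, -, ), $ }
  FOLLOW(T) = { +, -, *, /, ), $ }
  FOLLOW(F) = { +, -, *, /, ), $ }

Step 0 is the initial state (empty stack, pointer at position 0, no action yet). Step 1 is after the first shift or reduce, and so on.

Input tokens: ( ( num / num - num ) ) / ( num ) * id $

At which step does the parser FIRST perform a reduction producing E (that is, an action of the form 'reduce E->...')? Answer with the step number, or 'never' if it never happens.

Answer: 10

Derivation:
Step 1: shift (. Stack=[(] ptr=1 lookahead=( remaining=[( num / num - num ) ) / ( num ) * id $]
Step 2: shift (. Stack=[( (] ptr=2 lookahead=num remaining=[num / num - num ) ) / ( num ) * id $]
Step 3: shift num. Stack=[( ( num] ptr=3 lookahead=/ remaining=[/ num - num ) ) / ( num ) * id $]
Step 4: reduce F->num. Stack=[( ( F] ptr=3 lookahead=/ remaining=[/ num - num ) ) / ( num ) * id $]
Step 5: reduce T->F. Stack=[( ( T] ptr=3 lookahead=/ remaining=[/ num - num ) ) / ( num ) * id $]
Step 6: shift /. Stack=[( ( T /] ptr=4 lookahead=num remaining=[num - num ) ) / ( num ) * id $]
Step 7: shift num. Stack=[( ( T / num] ptr=5 lookahead=- remaining=[- num ) ) / ( num ) * id $]
Step 8: reduce F->num. Stack=[( ( T / F] ptr=5 lookahead=- remaining=[- num ) ) / ( num ) * id $]
Step 9: reduce T->T / F. Stack=[( ( T] ptr=5 lookahead=- remaining=[- num ) ) / ( num ) * id $]
Step 10: reduce E->T. Stack=[( ( E] ptr=5 lookahead=- remaining=[- num ) ) / ( num ) * id $]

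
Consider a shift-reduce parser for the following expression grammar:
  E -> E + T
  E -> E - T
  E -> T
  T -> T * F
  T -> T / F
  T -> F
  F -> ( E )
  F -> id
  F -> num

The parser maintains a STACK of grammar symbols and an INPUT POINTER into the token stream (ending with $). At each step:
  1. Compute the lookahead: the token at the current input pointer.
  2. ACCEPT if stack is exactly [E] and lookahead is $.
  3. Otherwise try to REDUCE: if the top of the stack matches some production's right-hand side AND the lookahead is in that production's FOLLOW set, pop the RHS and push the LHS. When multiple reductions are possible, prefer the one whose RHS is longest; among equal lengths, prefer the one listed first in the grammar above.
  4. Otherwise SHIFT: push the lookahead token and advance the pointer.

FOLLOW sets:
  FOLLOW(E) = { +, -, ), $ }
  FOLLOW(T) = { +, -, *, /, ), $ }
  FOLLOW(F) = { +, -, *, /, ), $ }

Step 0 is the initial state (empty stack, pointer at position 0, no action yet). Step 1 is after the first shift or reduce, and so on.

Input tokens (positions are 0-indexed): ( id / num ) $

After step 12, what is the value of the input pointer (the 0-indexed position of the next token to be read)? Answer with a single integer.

Step 1: shift (. Stack=[(] ptr=1 lookahead=id remaining=[id / num ) $]
Step 2: shift id. Stack=[( id] ptr=2 lookahead=/ remaining=[/ num ) $]
Step 3: reduce F->id. Stack=[( F] ptr=2 lookahead=/ remaining=[/ num ) $]
Step 4: reduce T->F. Stack=[( T] ptr=2 lookahead=/ remaining=[/ num ) $]
Step 5: shift /. Stack=[( T /] ptr=3 lookahead=num remaining=[num ) $]
Step 6: shift num. Stack=[( T / num] ptr=4 lookahead=) remaining=[) $]
Step 7: reduce F->num. Stack=[( T / F] ptr=4 lookahead=) remaining=[) $]
Step 8: reduce T->T / F. Stack=[( T] ptr=4 lookahead=) remaining=[) $]
Step 9: reduce E->T. Stack=[( E] ptr=4 lookahead=) remaining=[) $]
Step 10: shift ). Stack=[( E )] ptr=5 lookahead=$ remaining=[$]
Step 11: reduce F->( E ). Stack=[F] ptr=5 lookahead=$ remaining=[$]
Step 12: reduce T->F. Stack=[T] ptr=5 lookahead=$ remaining=[$]

Answer: 5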